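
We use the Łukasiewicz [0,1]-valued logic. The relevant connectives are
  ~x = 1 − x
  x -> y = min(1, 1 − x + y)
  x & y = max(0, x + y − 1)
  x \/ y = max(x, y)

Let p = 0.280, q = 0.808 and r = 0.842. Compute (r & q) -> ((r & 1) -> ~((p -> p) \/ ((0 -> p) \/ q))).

0.508

r & q = max(0, 0.842 + 0.808 − 1) = max(0, 0.650) = 0.650
r & 1 = max(0, 0.842 + 1.000 − 1) = max(0, 0.842) = 0.842
p -> p = min(1, 1 − 0.280 + 0.280) = min(1, 1.000) = 1.000
0 -> p = min(1, 1 − 0.000 + 0.280) = min(1, 1.280) = 1.000
(0 -> p) \/ q = max(1.000, 0.808) = 1.000
(p -> p) \/ ((0 -> p) \/ q) = max(1.000, 1.000) = 1.000
~((p -> p) \/ ((0 -> p) \/ q)) = 1 − 1.000 = 0.000
(r & 1) -> ~((p -> p) \/ ((0 -> p) \/ q)) = min(1, 1 − 0.842 + 0.000) = min(1, 0.158) = 0.158
(r & q) -> ((r & 1) -> ~((p -> p) \/ ((0 -> p) \/ q))) = min(1, 1 − 0.650 + 0.158) = min(1, 0.508) = 0.508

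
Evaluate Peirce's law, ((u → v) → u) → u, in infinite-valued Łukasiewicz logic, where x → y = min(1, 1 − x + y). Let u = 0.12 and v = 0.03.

u → v = min(1, 1 − 0.12 + 0.03) = min(1, 0.91) = 0.91
(u → v) → u = min(1, 1 − 0.91 + 0.12) = min(1, 0.21) = 0.21
((u → v) → u) → u = min(1, 1 − 0.21 + 0.12) = min(1, 0.91) = 0.91
(The value 0.91 < 1 shows this instance is not satisfied; not a Ł∞-tautology in general.)

0.91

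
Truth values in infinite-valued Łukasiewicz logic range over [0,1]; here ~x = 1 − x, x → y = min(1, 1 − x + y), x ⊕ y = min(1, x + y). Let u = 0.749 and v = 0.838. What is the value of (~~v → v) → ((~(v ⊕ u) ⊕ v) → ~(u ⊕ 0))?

~v = 1 − 0.838 = 0.162
~~v = 1 − 0.162 = 0.838
~~v → v = min(1, 1 − 0.838 + 0.838) = min(1, 1.000) = 1.000
v ⊕ u = min(1, 0.838 + 0.749) = min(1, 1.587) = 1.000
~(v ⊕ u) = 1 − 1.000 = 0.000
~(v ⊕ u) ⊕ v = min(1, 0.000 + 0.838) = min(1, 0.838) = 0.838
u ⊕ 0 = min(1, 0.749 + 0.000) = min(1, 0.749) = 0.749
~(u ⊕ 0) = 1 − 0.749 = 0.251
(~(v ⊕ u) ⊕ v) → ~(u ⊕ 0) = min(1, 1 − 0.838 + 0.251) = min(1, 0.413) = 0.413
(~~v → v) → ((~(v ⊕ u) ⊕ v) → ~(u ⊕ 0)) = min(1, 1 − 1.000 + 0.413) = min(1, 0.413) = 0.413

0.413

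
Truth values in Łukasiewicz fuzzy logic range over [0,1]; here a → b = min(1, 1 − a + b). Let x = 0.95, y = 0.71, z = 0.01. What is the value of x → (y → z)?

y → z = min(1, 1 − 0.71 + 0.01) = min(1, 0.30) = 0.30
x → (y → z) = min(1, 1 − 0.95 + 0.30) = min(1, 0.35) = 0.35

0.35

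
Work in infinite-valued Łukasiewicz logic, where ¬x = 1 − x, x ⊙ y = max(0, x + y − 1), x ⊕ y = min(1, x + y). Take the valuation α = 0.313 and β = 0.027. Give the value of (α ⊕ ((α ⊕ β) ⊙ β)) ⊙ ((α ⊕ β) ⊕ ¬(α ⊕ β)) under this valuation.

0.313

α ⊕ β = min(1, 0.313 + 0.027) = min(1, 0.340) = 0.340
(α ⊕ β) ⊙ β = max(0, 0.340 + 0.027 − 1) = max(0, -0.633) = 0.000
α ⊕ ((α ⊕ β) ⊙ β) = min(1, 0.313 + 0.000) = min(1, 0.313) = 0.313
¬(α ⊕ β) = 1 − 0.340 = 0.660
(α ⊕ β) ⊕ ¬(α ⊕ β) = min(1, 0.340 + 0.660) = min(1, 1.000) = 1.000
(α ⊕ ((α ⊕ β) ⊙ β)) ⊙ ((α ⊕ β) ⊕ ¬(α ⊕ β)) = max(0, 0.313 + 1.000 − 1) = max(0, 0.313) = 0.313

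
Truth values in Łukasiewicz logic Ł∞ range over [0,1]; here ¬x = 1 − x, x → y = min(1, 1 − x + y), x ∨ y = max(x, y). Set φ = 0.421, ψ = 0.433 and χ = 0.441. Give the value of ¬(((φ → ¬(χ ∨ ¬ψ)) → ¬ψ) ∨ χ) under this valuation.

0.433

¬ψ = 1 − 0.433 = 0.567
χ ∨ ¬ψ = max(0.441, 0.567) = 0.567
¬(χ ∨ ¬ψ) = 1 − 0.567 = 0.433
φ → ¬(χ ∨ ¬ψ) = min(1, 1 − 0.421 + 0.433) = min(1, 1.012) = 1.000
(φ → ¬(χ ∨ ¬ψ)) → ¬ψ = min(1, 1 − 1.000 + 0.567) = min(1, 0.567) = 0.567
((φ → ¬(χ ∨ ¬ψ)) → ¬ψ) ∨ χ = max(0.567, 0.441) = 0.567
¬(((φ → ¬(χ ∨ ¬ψ)) → ¬ψ) ∨ χ) = 1 − 0.567 = 0.433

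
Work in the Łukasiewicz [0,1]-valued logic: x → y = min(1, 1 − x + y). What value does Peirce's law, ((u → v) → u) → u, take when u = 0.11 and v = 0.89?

u → v = min(1, 1 − 0.11 + 0.89) = min(1, 1.78) = 1.00
(u → v) → u = min(1, 1 − 1.00 + 0.11) = min(1, 0.11) = 0.11
((u → v) → u) → u = min(1, 1 − 0.11 + 0.11) = min(1, 1.00) = 1.00

1.00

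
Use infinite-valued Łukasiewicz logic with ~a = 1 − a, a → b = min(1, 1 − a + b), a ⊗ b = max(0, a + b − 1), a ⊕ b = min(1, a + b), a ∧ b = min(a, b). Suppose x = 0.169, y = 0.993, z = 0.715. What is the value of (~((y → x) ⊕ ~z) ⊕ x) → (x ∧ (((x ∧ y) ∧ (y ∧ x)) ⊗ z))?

0.292

y → x = min(1, 1 − 0.993 + 0.169) = min(1, 0.176) = 0.176
~z = 1 − 0.715 = 0.285
(y → x) ⊕ ~z = min(1, 0.176 + 0.285) = min(1, 0.461) = 0.461
~((y → x) ⊕ ~z) = 1 − 0.461 = 0.539
~((y → x) ⊕ ~z) ⊕ x = min(1, 0.539 + 0.169) = min(1, 0.708) = 0.708
x ∧ y = min(0.169, 0.993) = 0.169
y ∧ x = min(0.993, 0.169) = 0.169
(x ∧ y) ∧ (y ∧ x) = min(0.169, 0.169) = 0.169
((x ∧ y) ∧ (y ∧ x)) ⊗ z = max(0, 0.169 + 0.715 − 1) = max(0, -0.116) = 0.000
x ∧ (((x ∧ y) ∧ (y ∧ x)) ⊗ z) = min(0.169, 0.000) = 0.000
(~((y → x) ⊕ ~z) ⊕ x) → (x ∧ (((x ∧ y) ∧ (y ∧ x)) ⊗ z)) = min(1, 1 − 0.708 + 0.000) = min(1, 0.292) = 0.292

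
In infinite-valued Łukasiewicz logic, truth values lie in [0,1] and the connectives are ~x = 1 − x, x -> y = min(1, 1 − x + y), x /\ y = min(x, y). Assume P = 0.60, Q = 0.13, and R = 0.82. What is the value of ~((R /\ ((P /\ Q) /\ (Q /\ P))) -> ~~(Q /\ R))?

0.00

P /\ Q = min(0.60, 0.13) = 0.13
Q /\ P = min(0.13, 0.60) = 0.13
(P /\ Q) /\ (Q /\ P) = min(0.13, 0.13) = 0.13
R /\ ((P /\ Q) /\ (Q /\ P)) = min(0.82, 0.13) = 0.13
Q /\ R = min(0.13, 0.82) = 0.13
~(Q /\ R) = 1 − 0.13 = 0.87
~~(Q /\ R) = 1 − 0.87 = 0.13
(R /\ ((P /\ Q) /\ (Q /\ P))) -> ~~(Q /\ R) = min(1, 1 − 0.13 + 0.13) = min(1, 1.00) = 1.00
~((R /\ ((P /\ Q) /\ (Q /\ P))) -> ~~(Q /\ R)) = 1 − 1.00 = 0.00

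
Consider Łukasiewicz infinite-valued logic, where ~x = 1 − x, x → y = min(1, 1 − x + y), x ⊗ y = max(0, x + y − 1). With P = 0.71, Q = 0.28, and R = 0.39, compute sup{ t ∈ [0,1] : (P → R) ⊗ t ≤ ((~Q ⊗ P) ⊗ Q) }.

0.32

P → R = min(1, 1 − 0.71 + 0.39) = min(1, 0.68) = 0.68
So the left factor is P → R = 0.68.
~Q = 1 − 0.28 = 0.72
~Q ⊗ P = max(0, 0.72 + 0.71 − 1) = max(0, 0.43) = 0.43
(~Q ⊗ P) ⊗ Q = max(0, 0.43 + 0.28 − 1) = max(0, -0.29) = 0.00
So the right-hand bound is (~Q ⊗ P) ⊗ Q = 0.00.
The residuum of the Łukasiewicz t-norm gives the supremum: min(1, 1 − 0.68 + 0.00).
1 − 0.68 + 0.00 = 0.32, so t = min(1, 0.32) = 0.32.
Check: 0.68 ⊗ 0.32 = max(0, 0.00) = 0.00 ≤ 0.00.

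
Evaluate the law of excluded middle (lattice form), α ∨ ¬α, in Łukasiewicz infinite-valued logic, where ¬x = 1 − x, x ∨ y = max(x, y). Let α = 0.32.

0.68

¬α = 1 − 0.32 = 0.68
α ∨ ¬α = max(0.32, 0.68) = 0.68
(The value 0.68 < 1 shows this instance is not satisfied; not a Ł∞-tautology — its value is max(a, 1−a).)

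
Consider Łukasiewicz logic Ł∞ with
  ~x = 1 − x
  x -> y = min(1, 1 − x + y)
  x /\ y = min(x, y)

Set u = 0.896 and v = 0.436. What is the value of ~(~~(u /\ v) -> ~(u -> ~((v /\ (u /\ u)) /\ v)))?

0.104

u /\ v = min(0.896, 0.436) = 0.436
~(u /\ v) = 1 − 0.436 = 0.564
~~(u /\ v) = 1 − 0.564 = 0.436
u /\ u = min(0.896, 0.896) = 0.896
v /\ (u /\ u) = min(0.436, 0.896) = 0.436
(v /\ (u /\ u)) /\ v = min(0.436, 0.436) = 0.436
~((v /\ (u /\ u)) /\ v) = 1 − 0.436 = 0.564
u -> ~((v /\ (u /\ u)) /\ v) = min(1, 1 − 0.896 + 0.564) = min(1, 0.668) = 0.668
~(u -> ~((v /\ (u /\ u)) /\ v)) = 1 − 0.668 = 0.332
~~(u /\ v) -> ~(u -> ~((v /\ (u /\ u)) /\ v)) = min(1, 1 − 0.436 + 0.332) = min(1, 0.896) = 0.896
~(~~(u /\ v) -> ~(u -> ~((v /\ (u /\ u)) /\ v))) = 1 − 0.896 = 0.104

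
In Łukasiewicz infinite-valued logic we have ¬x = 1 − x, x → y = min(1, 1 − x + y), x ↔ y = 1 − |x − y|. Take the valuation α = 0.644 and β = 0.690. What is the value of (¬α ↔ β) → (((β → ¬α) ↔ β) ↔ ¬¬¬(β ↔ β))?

¬α = 1 − 0.644 = 0.356
¬α ↔ β = 1 − |0.356 − 0.690| = 1 − 0.334 = 0.666
β → ¬α = min(1, 1 − 0.690 + 0.356) = min(1, 0.666) = 0.666
(β → ¬α) ↔ β = 1 − |0.666 − 0.690| = 1 − 0.024 = 0.976
β ↔ β = 1 − |0.690 − 0.690| = 1 − 0.000 = 1.000
¬(β ↔ β) = 1 − 1.000 = 0.000
¬¬(β ↔ β) = 1 − 0.000 = 1.000
¬¬¬(β ↔ β) = 1 − 1.000 = 0.000
((β → ¬α) ↔ β) ↔ ¬¬¬(β ↔ β) = 1 − |0.976 − 0.000| = 1 − 0.976 = 0.024
(¬α ↔ β) → (((β → ¬α) ↔ β) ↔ ¬¬¬(β ↔ β)) = min(1, 1 − 0.666 + 0.024) = min(1, 0.358) = 0.358

0.358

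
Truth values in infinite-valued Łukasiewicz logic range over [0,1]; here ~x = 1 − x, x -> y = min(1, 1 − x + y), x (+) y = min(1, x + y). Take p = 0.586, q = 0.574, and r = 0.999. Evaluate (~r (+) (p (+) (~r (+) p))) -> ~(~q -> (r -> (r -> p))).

~r = 1 − 0.999 = 0.001
~r (+) p = min(1, 0.001 + 0.586) = min(1, 0.587) = 0.587
p (+) (~r (+) p) = min(1, 0.586 + 0.587) = min(1, 1.173) = 1.000
~r (+) (p (+) (~r (+) p)) = min(1, 0.001 + 1.000) = min(1, 1.001) = 1.000
~q = 1 − 0.574 = 0.426
r -> p = min(1, 1 − 0.999 + 0.586) = min(1, 0.587) = 0.587
r -> (r -> p) = min(1, 1 − 0.999 + 0.587) = min(1, 0.588) = 0.588
~q -> (r -> (r -> p)) = min(1, 1 − 0.426 + 0.588) = min(1, 1.162) = 1.000
~(~q -> (r -> (r -> p))) = 1 − 1.000 = 0.000
(~r (+) (p (+) (~r (+) p))) -> ~(~q -> (r -> (r -> p))) = min(1, 1 − 1.000 + 0.000) = min(1, 0.000) = 0.000

0.000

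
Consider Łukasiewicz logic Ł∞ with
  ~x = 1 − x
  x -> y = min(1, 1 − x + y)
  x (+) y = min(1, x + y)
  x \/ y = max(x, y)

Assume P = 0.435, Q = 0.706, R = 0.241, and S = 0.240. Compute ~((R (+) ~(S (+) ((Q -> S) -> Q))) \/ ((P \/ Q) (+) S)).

Q -> S = min(1, 1 − 0.706 + 0.240) = min(1, 0.534) = 0.534
(Q -> S) -> Q = min(1, 1 − 0.534 + 0.706) = min(1, 1.172) = 1.000
S (+) ((Q -> S) -> Q) = min(1, 0.240 + 1.000) = min(1, 1.240) = 1.000
~(S (+) ((Q -> S) -> Q)) = 1 − 1.000 = 0.000
R (+) ~(S (+) ((Q -> S) -> Q)) = min(1, 0.241 + 0.000) = min(1, 0.241) = 0.241
P \/ Q = max(0.435, 0.706) = 0.706
(P \/ Q) (+) S = min(1, 0.706 + 0.240) = min(1, 0.946) = 0.946
(R (+) ~(S (+) ((Q -> S) -> Q))) \/ ((P \/ Q) (+) S) = max(0.241, 0.946) = 0.946
~((R (+) ~(S (+) ((Q -> S) -> Q))) \/ ((P \/ Q) (+) S)) = 1 − 0.946 = 0.054

0.054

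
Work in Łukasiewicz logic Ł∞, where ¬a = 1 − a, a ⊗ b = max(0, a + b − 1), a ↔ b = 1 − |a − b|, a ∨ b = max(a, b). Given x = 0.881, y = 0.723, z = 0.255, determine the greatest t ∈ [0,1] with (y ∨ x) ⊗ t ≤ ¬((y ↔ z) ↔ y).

0.310

y ∨ x = max(0.723, 0.881) = 0.881
So the left factor is y ∨ x = 0.881.
y ↔ z = 1 − |0.723 − 0.255| = 1 − 0.468 = 0.532
(y ↔ z) ↔ y = 1 − |0.532 − 0.723| = 1 − 0.191 = 0.809
¬((y ↔ z) ↔ y) = 1 − 0.809 = 0.191
So the right-hand bound is ¬((y ↔ z) ↔ y) = 0.191.
The residuum of the Łukasiewicz t-norm gives the supremum: min(1, 1 − 0.881 + 0.191).
1 − 0.881 + 0.191 = 0.310, so t = min(1, 0.310) = 0.310.
Check: 0.881 ⊗ 0.310 = max(0, 0.191) = 0.191 ≤ 0.191.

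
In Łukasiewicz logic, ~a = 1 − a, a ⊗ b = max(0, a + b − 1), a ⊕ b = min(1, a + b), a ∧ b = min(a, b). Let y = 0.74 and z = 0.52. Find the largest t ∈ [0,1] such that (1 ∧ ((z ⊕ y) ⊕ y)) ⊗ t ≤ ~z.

0.48

z ⊕ y = min(1, 0.52 + 0.74) = min(1, 1.26) = 1.00
(z ⊕ y) ⊕ y = min(1, 1.00 + 0.74) = min(1, 1.74) = 1.00
1 ∧ ((z ⊕ y) ⊕ y) = min(1.00, 1.00) = 1.00
So the left factor is 1 ∧ ((z ⊕ y) ⊕ y) = 1.00.
~z = 1 − 0.52 = 0.48
So the right-hand bound is ~z = 0.48.
The residuum of the Łukasiewicz t-norm gives the supremum: min(1, 1 − 1.00 + 0.48).
1 − 1.00 + 0.48 = 0.48, so t = min(1, 0.48) = 0.48.
Check: 1.00 ⊗ 0.48 = max(0, 0.48) = 0.48 ≤ 0.48.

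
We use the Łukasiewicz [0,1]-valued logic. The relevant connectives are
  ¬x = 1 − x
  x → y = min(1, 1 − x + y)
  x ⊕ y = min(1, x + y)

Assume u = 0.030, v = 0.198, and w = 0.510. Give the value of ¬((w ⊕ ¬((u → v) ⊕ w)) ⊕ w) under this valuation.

u → v = min(1, 1 − 0.030 + 0.198) = min(1, 1.168) = 1.000
(u → v) ⊕ w = min(1, 1.000 + 0.510) = min(1, 1.510) = 1.000
¬((u → v) ⊕ w) = 1 − 1.000 = 0.000
w ⊕ ¬((u → v) ⊕ w) = min(1, 0.510 + 0.000) = min(1, 0.510) = 0.510
(w ⊕ ¬((u → v) ⊕ w)) ⊕ w = min(1, 0.510 + 0.510) = min(1, 1.020) = 1.000
¬((w ⊕ ¬((u → v) ⊕ w)) ⊕ w) = 1 − 1.000 = 0.000

0.000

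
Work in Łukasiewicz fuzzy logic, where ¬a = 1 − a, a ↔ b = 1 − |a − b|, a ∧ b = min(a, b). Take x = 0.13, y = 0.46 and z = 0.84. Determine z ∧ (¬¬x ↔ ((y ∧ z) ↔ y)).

¬x = 1 − 0.13 = 0.87
¬¬x = 1 − 0.87 = 0.13
y ∧ z = min(0.46, 0.84) = 0.46
(y ∧ z) ↔ y = 1 − |0.46 − 0.46| = 1 − 0.00 = 1.00
¬¬x ↔ ((y ∧ z) ↔ y) = 1 − |0.13 − 1.00| = 1 − 0.87 = 0.13
z ∧ (¬¬x ↔ ((y ∧ z) ↔ y)) = min(0.84, 0.13) = 0.13

0.13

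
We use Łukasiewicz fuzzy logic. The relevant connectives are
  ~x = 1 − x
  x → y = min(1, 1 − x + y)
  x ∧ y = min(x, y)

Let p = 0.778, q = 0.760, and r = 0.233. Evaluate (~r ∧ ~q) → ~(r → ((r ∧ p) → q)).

0.760

~r = 1 − 0.233 = 0.767
~q = 1 − 0.760 = 0.240
~r ∧ ~q = min(0.767, 0.240) = 0.240
r ∧ p = min(0.233, 0.778) = 0.233
(r ∧ p) → q = min(1, 1 − 0.233 + 0.760) = min(1, 1.527) = 1.000
r → ((r ∧ p) → q) = min(1, 1 − 0.233 + 1.000) = min(1, 1.767) = 1.000
~(r → ((r ∧ p) → q)) = 1 − 1.000 = 0.000
(~r ∧ ~q) → ~(r → ((r ∧ p) → q)) = min(1, 1 − 0.240 + 0.000) = min(1, 0.760) = 0.760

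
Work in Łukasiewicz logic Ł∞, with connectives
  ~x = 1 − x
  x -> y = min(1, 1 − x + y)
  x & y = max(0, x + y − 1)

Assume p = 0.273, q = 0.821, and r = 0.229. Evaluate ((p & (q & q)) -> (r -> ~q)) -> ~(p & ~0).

0.727

q & q = max(0, 0.821 + 0.821 − 1) = max(0, 0.642) = 0.642
p & (q & q) = max(0, 0.273 + 0.642 − 1) = max(0, -0.085) = 0.000
~q = 1 − 0.821 = 0.179
r -> ~q = min(1, 1 − 0.229 + 0.179) = min(1, 0.950) = 0.950
(p & (q & q)) -> (r -> ~q) = min(1, 1 − 0.000 + 0.950) = min(1, 1.950) = 1.000
~0 = 1 − 0.000 = 1.000
p & ~0 = max(0, 0.273 + 1.000 − 1) = max(0, 0.273) = 0.273
~(p & ~0) = 1 − 0.273 = 0.727
((p & (q & q)) -> (r -> ~q)) -> ~(p & ~0) = min(1, 1 − 1.000 + 0.727) = min(1, 0.727) = 0.727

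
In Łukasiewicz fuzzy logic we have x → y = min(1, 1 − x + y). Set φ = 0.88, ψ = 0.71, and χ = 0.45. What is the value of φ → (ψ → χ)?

ψ → χ = min(1, 1 − 0.71 + 0.45) = min(1, 0.74) = 0.74
φ → (ψ → χ) = min(1, 1 − 0.88 + 0.74) = min(1, 0.86) = 0.86

0.86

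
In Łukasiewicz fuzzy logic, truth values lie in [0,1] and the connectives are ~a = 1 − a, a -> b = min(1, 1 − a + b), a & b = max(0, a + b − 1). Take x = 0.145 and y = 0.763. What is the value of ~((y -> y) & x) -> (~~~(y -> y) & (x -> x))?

0.145

y -> y = min(1, 1 − 0.763 + 0.763) = min(1, 1.000) = 1.000
(y -> y) & x = max(0, 1.000 + 0.145 − 1) = max(0, 0.145) = 0.145
~((y -> y) & x) = 1 − 0.145 = 0.855
~(y -> y) = 1 − 1.000 = 0.000
~~(y -> y) = 1 − 0.000 = 1.000
~~~(y -> y) = 1 − 1.000 = 0.000
x -> x = min(1, 1 − 0.145 + 0.145) = min(1, 1.000) = 1.000
~~~(y -> y) & (x -> x) = max(0, 0.000 + 1.000 − 1) = max(0, 0.000) = 0.000
~((y -> y) & x) -> (~~~(y -> y) & (x -> x)) = min(1, 1 − 0.855 + 0.000) = min(1, 0.145) = 0.145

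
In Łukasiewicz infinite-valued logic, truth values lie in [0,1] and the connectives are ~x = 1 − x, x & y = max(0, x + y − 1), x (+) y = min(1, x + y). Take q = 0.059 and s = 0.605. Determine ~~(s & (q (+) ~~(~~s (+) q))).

0.328

~s = 1 − 0.605 = 0.395
~~s = 1 − 0.395 = 0.605
~~s (+) q = min(1, 0.605 + 0.059) = min(1, 0.664) = 0.664
~(~~s (+) q) = 1 − 0.664 = 0.336
~~(~~s (+) q) = 1 − 0.336 = 0.664
q (+) ~~(~~s (+) q) = min(1, 0.059 + 0.664) = min(1, 0.723) = 0.723
s & (q (+) ~~(~~s (+) q)) = max(0, 0.605 + 0.723 − 1) = max(0, 0.328) = 0.328
~(s & (q (+) ~~(~~s (+) q))) = 1 − 0.328 = 0.672
~~(s & (q (+) ~~(~~s (+) q))) = 1 − 0.672 = 0.328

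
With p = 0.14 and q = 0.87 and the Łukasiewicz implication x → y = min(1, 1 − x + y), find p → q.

1.00

p → q = min(1, 1 − 0.14 + 0.87) = min(1, 1.73) = 1.00
For comparison, the Gödel implication (1 if x ≤ y else y) would give 1.00.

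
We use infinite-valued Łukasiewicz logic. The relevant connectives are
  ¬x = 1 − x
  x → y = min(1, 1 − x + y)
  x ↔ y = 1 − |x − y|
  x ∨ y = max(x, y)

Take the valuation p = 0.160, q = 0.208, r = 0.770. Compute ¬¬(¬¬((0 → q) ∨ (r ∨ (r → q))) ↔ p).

0 → q = min(1, 1 − 0.000 + 0.208) = min(1, 1.208) = 1.000
r → q = min(1, 1 − 0.770 + 0.208) = min(1, 0.438) = 0.438
r ∨ (r → q) = max(0.770, 0.438) = 0.770
(0 → q) ∨ (r ∨ (r → q)) = max(1.000, 0.770) = 1.000
¬((0 → q) ∨ (r ∨ (r → q))) = 1 − 1.000 = 0.000
¬¬((0 → q) ∨ (r ∨ (r → q))) = 1 − 0.000 = 1.000
¬¬((0 → q) ∨ (r ∨ (r → q))) ↔ p = 1 − |1.000 − 0.160| = 1 − 0.840 = 0.160
¬(¬¬((0 → q) ∨ (r ∨ (r → q))) ↔ p) = 1 − 0.160 = 0.840
¬¬(¬¬((0 → q) ∨ (r ∨ (r → q))) ↔ p) = 1 − 0.840 = 0.160

0.160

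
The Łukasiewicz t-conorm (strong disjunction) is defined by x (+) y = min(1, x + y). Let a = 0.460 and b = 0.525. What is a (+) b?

0.985

a (+) b = min(1, 0.460 + 0.525) = min(1, 0.985) = 0.985
For comparison, the Gödel t-conorm max(x, y) would give 0.525.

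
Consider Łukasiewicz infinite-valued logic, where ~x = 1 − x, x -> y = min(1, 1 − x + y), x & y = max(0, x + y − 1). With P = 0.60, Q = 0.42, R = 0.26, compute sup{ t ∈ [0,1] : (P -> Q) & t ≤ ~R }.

P -> Q = min(1, 1 − 0.60 + 0.42) = min(1, 0.82) = 0.82
So the left factor is P -> Q = 0.82.
~R = 1 − 0.26 = 0.74
So the right-hand bound is ~R = 0.74.
The residuum of the Łukasiewicz t-norm gives the supremum: min(1, 1 − 0.82 + 0.74).
1 − 0.82 + 0.74 = 0.92, so t = min(1, 0.92) = 0.92.
Check: 0.82 & 0.92 = max(0, 0.74) = 0.74 ≤ 0.74.

0.92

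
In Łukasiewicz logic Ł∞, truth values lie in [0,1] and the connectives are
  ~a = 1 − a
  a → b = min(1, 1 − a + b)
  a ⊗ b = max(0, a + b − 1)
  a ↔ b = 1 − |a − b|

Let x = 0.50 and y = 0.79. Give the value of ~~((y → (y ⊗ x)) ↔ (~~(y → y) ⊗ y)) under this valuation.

y ⊗ x = max(0, 0.79 + 0.50 − 1) = max(0, 0.29) = 0.29
y → (y ⊗ x) = min(1, 1 − 0.79 + 0.29) = min(1, 0.50) = 0.50
y → y = min(1, 1 − 0.79 + 0.79) = min(1, 1.00) = 1.00
~(y → y) = 1 − 1.00 = 0.00
~~(y → y) = 1 − 0.00 = 1.00
~~(y → y) ⊗ y = max(0, 1.00 + 0.79 − 1) = max(0, 0.79) = 0.79
(y → (y ⊗ x)) ↔ (~~(y → y) ⊗ y) = 1 − |0.50 − 0.79| = 1 − 0.29 = 0.71
~((y → (y ⊗ x)) ↔ (~~(y → y) ⊗ y)) = 1 − 0.71 = 0.29
~~((y → (y ⊗ x)) ↔ (~~(y → y) ⊗ y)) = 1 − 0.29 = 0.71

0.71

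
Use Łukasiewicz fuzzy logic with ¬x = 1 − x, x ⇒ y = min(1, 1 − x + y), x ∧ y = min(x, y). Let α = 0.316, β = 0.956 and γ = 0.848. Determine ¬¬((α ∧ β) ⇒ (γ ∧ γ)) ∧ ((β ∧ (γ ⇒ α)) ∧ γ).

0.468

α ∧ β = min(0.316, 0.956) = 0.316
γ ∧ γ = min(0.848, 0.848) = 0.848
(α ∧ β) ⇒ (γ ∧ γ) = min(1, 1 − 0.316 + 0.848) = min(1, 1.532) = 1.000
¬((α ∧ β) ⇒ (γ ∧ γ)) = 1 − 1.000 = 0.000
¬¬((α ∧ β) ⇒ (γ ∧ γ)) = 1 − 0.000 = 1.000
γ ⇒ α = min(1, 1 − 0.848 + 0.316) = min(1, 0.468) = 0.468
β ∧ (γ ⇒ α) = min(0.956, 0.468) = 0.468
(β ∧ (γ ⇒ α)) ∧ γ = min(0.468, 0.848) = 0.468
¬¬((α ∧ β) ⇒ (γ ∧ γ)) ∧ ((β ∧ (γ ⇒ α)) ∧ γ) = min(1.000, 0.468) = 0.468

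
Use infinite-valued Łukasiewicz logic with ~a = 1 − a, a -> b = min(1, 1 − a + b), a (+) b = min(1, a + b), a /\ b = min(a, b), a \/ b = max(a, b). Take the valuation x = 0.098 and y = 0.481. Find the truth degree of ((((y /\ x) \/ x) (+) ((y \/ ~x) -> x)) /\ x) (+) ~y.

0.617

y /\ x = min(0.481, 0.098) = 0.098
(y /\ x) \/ x = max(0.098, 0.098) = 0.098
~x = 1 − 0.098 = 0.902
y \/ ~x = max(0.481, 0.902) = 0.902
(y \/ ~x) -> x = min(1, 1 − 0.902 + 0.098) = min(1, 0.196) = 0.196
((y /\ x) \/ x) (+) ((y \/ ~x) -> x) = min(1, 0.098 + 0.196) = min(1, 0.294) = 0.294
(((y /\ x) \/ x) (+) ((y \/ ~x) -> x)) /\ x = min(0.294, 0.098) = 0.098
~y = 1 − 0.481 = 0.519
((((y /\ x) \/ x) (+) ((y \/ ~x) -> x)) /\ x) (+) ~y = min(1, 0.098 + 0.519) = min(1, 0.617) = 0.617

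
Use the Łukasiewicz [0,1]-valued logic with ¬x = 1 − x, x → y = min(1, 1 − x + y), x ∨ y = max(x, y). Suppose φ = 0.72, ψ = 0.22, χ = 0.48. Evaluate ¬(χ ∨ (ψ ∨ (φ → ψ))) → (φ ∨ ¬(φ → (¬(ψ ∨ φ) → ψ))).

1.00

φ → ψ = min(1, 1 − 0.72 + 0.22) = min(1, 0.50) = 0.50
ψ ∨ (φ → ψ) = max(0.22, 0.50) = 0.50
χ ∨ (ψ ∨ (φ → ψ)) = max(0.48, 0.50) = 0.50
¬(χ ∨ (ψ ∨ (φ → ψ))) = 1 − 0.50 = 0.50
ψ ∨ φ = max(0.22, 0.72) = 0.72
¬(ψ ∨ φ) = 1 − 0.72 = 0.28
¬(ψ ∨ φ) → ψ = min(1, 1 − 0.28 + 0.22) = min(1, 0.94) = 0.94
φ → (¬(ψ ∨ φ) → ψ) = min(1, 1 − 0.72 + 0.94) = min(1, 1.22) = 1.00
¬(φ → (¬(ψ ∨ φ) → ψ)) = 1 − 1.00 = 0.00
φ ∨ ¬(φ → (¬(ψ ∨ φ) → ψ)) = max(0.72, 0.00) = 0.72
¬(χ ∨ (ψ ∨ (φ → ψ))) → (φ ∨ ¬(φ → (¬(ψ ∨ φ) → ψ))) = min(1, 1 − 0.50 + 0.72) = min(1, 1.22) = 1.00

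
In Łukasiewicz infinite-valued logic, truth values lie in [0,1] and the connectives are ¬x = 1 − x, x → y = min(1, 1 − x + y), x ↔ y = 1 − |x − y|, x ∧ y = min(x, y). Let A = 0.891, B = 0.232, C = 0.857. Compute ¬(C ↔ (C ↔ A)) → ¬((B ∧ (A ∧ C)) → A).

0.891

C ↔ A = 1 − |0.857 − 0.891| = 1 − 0.034 = 0.966
C ↔ (C ↔ A) = 1 − |0.857 − 0.966| = 1 − 0.109 = 0.891
¬(C ↔ (C ↔ A)) = 1 − 0.891 = 0.109
A ∧ C = min(0.891, 0.857) = 0.857
B ∧ (A ∧ C) = min(0.232, 0.857) = 0.232
(B ∧ (A ∧ C)) → A = min(1, 1 − 0.232 + 0.891) = min(1, 1.659) = 1.000
¬((B ∧ (A ∧ C)) → A) = 1 − 1.000 = 0.000
¬(C ↔ (C ↔ A)) → ¬((B ∧ (A ∧ C)) → A) = min(1, 1 − 0.109 + 0.000) = min(1, 0.891) = 0.891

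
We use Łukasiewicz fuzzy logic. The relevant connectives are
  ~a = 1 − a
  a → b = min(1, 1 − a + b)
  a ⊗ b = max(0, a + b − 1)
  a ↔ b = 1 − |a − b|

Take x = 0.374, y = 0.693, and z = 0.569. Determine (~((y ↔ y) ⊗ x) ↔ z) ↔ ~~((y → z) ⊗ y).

0.626

y ↔ y = 1 − |0.693 − 0.693| = 1 − 0.000 = 1.000
(y ↔ y) ⊗ x = max(0, 1.000 + 0.374 − 1) = max(0, 0.374) = 0.374
~((y ↔ y) ⊗ x) = 1 − 0.374 = 0.626
~((y ↔ y) ⊗ x) ↔ z = 1 − |0.626 − 0.569| = 1 − 0.057 = 0.943
y → z = min(1, 1 − 0.693 + 0.569) = min(1, 0.876) = 0.876
(y → z) ⊗ y = max(0, 0.876 + 0.693 − 1) = max(0, 0.569) = 0.569
~((y → z) ⊗ y) = 1 − 0.569 = 0.431
~~((y → z) ⊗ y) = 1 − 0.431 = 0.569
(~((y ↔ y) ⊗ x) ↔ z) ↔ ~~((y → z) ⊗ y) = 1 − |0.943 − 0.569| = 1 − 0.374 = 0.626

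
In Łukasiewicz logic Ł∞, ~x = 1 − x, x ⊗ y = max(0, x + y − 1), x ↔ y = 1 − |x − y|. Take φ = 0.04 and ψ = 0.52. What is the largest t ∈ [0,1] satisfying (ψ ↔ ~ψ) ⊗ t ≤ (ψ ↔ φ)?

~ψ = 1 − 0.52 = 0.48
ψ ↔ ~ψ = 1 − |0.52 − 0.48| = 1 − 0.04 = 0.96
So the left factor is ψ ↔ ~ψ = 0.96.
ψ ↔ φ = 1 − |0.52 − 0.04| = 1 − 0.48 = 0.52
So the right-hand bound is ψ ↔ φ = 0.52.
The residuum of the Łukasiewicz t-norm gives the supremum: min(1, 1 − 0.96 + 0.52).
1 − 0.96 + 0.52 = 0.56, so t = min(1, 0.56) = 0.56.
Check: 0.96 ⊗ 0.56 = max(0, 0.52) = 0.52 ≤ 0.52.

0.56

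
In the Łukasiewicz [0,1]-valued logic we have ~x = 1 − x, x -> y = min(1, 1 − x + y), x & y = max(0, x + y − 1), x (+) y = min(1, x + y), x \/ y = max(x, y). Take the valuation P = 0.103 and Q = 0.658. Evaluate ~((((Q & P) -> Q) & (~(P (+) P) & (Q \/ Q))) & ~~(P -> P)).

Q & P = max(0, 0.658 + 0.103 − 1) = max(0, -0.239) = 0.000
(Q & P) -> Q = min(1, 1 − 0.000 + 0.658) = min(1, 1.658) = 1.000
P (+) P = min(1, 0.103 + 0.103) = min(1, 0.206) = 0.206
~(P (+) P) = 1 − 0.206 = 0.794
Q \/ Q = max(0.658, 0.658) = 0.658
~(P (+) P) & (Q \/ Q) = max(0, 0.794 + 0.658 − 1) = max(0, 0.452) = 0.452
((Q & P) -> Q) & (~(P (+) P) & (Q \/ Q)) = max(0, 1.000 + 0.452 − 1) = max(0, 0.452) = 0.452
P -> P = min(1, 1 − 0.103 + 0.103) = min(1, 1.000) = 1.000
~(P -> P) = 1 − 1.000 = 0.000
~~(P -> P) = 1 − 0.000 = 1.000
(((Q & P) -> Q) & (~(P (+) P) & (Q \/ Q))) & ~~(P -> P) = max(0, 0.452 + 1.000 − 1) = max(0, 0.452) = 0.452
~((((Q & P) -> Q) & (~(P (+) P) & (Q \/ Q))) & ~~(P -> P)) = 1 − 0.452 = 0.548

0.548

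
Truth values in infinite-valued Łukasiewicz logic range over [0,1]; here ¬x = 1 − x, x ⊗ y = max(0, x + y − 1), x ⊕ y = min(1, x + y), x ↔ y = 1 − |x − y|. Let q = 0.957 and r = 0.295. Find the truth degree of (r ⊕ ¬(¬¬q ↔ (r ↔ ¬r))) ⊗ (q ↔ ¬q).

0.000

¬q = 1 − 0.957 = 0.043
¬¬q = 1 − 0.043 = 0.957
¬r = 1 − 0.295 = 0.705
r ↔ ¬r = 1 − |0.295 − 0.705| = 1 − 0.410 = 0.590
¬¬q ↔ (r ↔ ¬r) = 1 − |0.957 − 0.590| = 1 − 0.367 = 0.633
¬(¬¬q ↔ (r ↔ ¬r)) = 1 − 0.633 = 0.367
r ⊕ ¬(¬¬q ↔ (r ↔ ¬r)) = min(1, 0.295 + 0.367) = min(1, 0.662) = 0.662
q ↔ ¬q = 1 − |0.957 − 0.043| = 1 − 0.914 = 0.086
(r ⊕ ¬(¬¬q ↔ (r ↔ ¬r))) ⊗ (q ↔ ¬q) = max(0, 0.662 + 0.086 − 1) = max(0, -0.252) = 0.000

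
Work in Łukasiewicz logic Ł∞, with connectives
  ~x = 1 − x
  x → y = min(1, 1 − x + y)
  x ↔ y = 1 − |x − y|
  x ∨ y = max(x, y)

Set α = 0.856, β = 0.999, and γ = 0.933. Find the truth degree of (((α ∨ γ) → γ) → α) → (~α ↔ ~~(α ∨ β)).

α ∨ γ = max(0.856, 0.933) = 0.933
(α ∨ γ) → γ = min(1, 1 − 0.933 + 0.933) = min(1, 1.000) = 1.000
((α ∨ γ) → γ) → α = min(1, 1 − 1.000 + 0.856) = min(1, 0.856) = 0.856
~α = 1 − 0.856 = 0.144
α ∨ β = max(0.856, 0.999) = 0.999
~(α ∨ β) = 1 − 0.999 = 0.001
~~(α ∨ β) = 1 − 0.001 = 0.999
~α ↔ ~~(α ∨ β) = 1 − |0.144 − 0.999| = 1 − 0.855 = 0.145
(((α ∨ γ) → γ) → α) → (~α ↔ ~~(α ∨ β)) = min(1, 1 − 0.856 + 0.145) = min(1, 0.289) = 0.289

0.289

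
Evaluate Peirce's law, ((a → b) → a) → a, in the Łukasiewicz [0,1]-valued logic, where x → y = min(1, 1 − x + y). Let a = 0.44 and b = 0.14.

a → b = min(1, 1 − 0.44 + 0.14) = min(1, 0.70) = 0.70
(a → b) → a = min(1, 1 − 0.70 + 0.44) = min(1, 0.74) = 0.74
((a → b) → a) → a = min(1, 1 − 0.74 + 0.44) = min(1, 0.70) = 0.70
(The value 0.70 < 1 shows this instance is not satisfied; not a Ł∞-tautology in general.)

0.70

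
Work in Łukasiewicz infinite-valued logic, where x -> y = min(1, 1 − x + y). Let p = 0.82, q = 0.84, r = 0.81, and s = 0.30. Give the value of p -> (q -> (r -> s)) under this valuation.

0.83

r -> s = min(1, 1 − 0.81 + 0.30) = min(1, 0.49) = 0.49
q -> (r -> s) = min(1, 1 − 0.84 + 0.49) = min(1, 0.65) = 0.65
p -> (q -> (r -> s)) = min(1, 1 − 0.82 + 0.65) = min(1, 0.83) = 0.83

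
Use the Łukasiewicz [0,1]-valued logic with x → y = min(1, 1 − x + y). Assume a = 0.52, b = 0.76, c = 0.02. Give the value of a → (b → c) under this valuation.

0.74

b → c = min(1, 1 − 0.76 + 0.02) = min(1, 0.26) = 0.26
a → (b → c) = min(1, 1 − 0.52 + 0.26) = min(1, 0.74) = 0.74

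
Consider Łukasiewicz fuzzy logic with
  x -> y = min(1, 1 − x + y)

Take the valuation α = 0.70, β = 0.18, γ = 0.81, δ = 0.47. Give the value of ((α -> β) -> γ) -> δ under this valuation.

α -> β = min(1, 1 − 0.70 + 0.18) = min(1, 0.48) = 0.48
(α -> β) -> γ = min(1, 1 − 0.48 + 0.81) = min(1, 1.33) = 1.00
((α -> β) -> γ) -> δ = min(1, 1 − 1.00 + 0.47) = min(1, 0.47) = 0.47

0.47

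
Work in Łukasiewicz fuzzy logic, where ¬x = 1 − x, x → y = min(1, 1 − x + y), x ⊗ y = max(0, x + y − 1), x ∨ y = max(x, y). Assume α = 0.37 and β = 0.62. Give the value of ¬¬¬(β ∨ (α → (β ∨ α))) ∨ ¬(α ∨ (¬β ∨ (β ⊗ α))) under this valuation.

0.62

β ∨ α = max(0.62, 0.37) = 0.62
α → (β ∨ α) = min(1, 1 − 0.37 + 0.62) = min(1, 1.25) = 1.00
β ∨ (α → (β ∨ α)) = max(0.62, 1.00) = 1.00
¬(β ∨ (α → (β ∨ α))) = 1 − 1.00 = 0.00
¬¬(β ∨ (α → (β ∨ α))) = 1 − 0.00 = 1.00
¬¬¬(β ∨ (α → (β ∨ α))) = 1 − 1.00 = 0.00
¬β = 1 − 0.62 = 0.38
β ⊗ α = max(0, 0.62 + 0.37 − 1) = max(0, -0.01) = 0.00
¬β ∨ (β ⊗ α) = max(0.38, 0.00) = 0.38
α ∨ (¬β ∨ (β ⊗ α)) = max(0.37, 0.38) = 0.38
¬(α ∨ (¬β ∨ (β ⊗ α))) = 1 − 0.38 = 0.62
¬¬¬(β ∨ (α → (β ∨ α))) ∨ ¬(α ∨ (¬β ∨ (β ⊗ α))) = max(0.00, 0.62) = 0.62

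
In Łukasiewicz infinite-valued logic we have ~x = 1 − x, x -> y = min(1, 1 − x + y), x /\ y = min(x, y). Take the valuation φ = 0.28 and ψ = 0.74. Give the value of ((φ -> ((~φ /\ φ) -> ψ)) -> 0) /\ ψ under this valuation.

0.00

~φ = 1 − 0.28 = 0.72
~φ /\ φ = min(0.72, 0.28) = 0.28
(~φ /\ φ) -> ψ = min(1, 1 − 0.28 + 0.74) = min(1, 1.46) = 1.00
φ -> ((~φ /\ φ) -> ψ) = min(1, 1 − 0.28 + 1.00) = min(1, 1.72) = 1.00
(φ -> ((~φ /\ φ) -> ψ)) -> 0 = min(1, 1 − 1.00 + 0.00) = min(1, 0.00) = 0.00
((φ -> ((~φ /\ φ) -> ψ)) -> 0) /\ ψ = min(0.00, 0.74) = 0.00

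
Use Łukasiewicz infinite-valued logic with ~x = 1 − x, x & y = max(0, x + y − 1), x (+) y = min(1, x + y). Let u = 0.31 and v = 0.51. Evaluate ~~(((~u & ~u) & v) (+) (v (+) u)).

0.82

~u = 1 − 0.31 = 0.69
~u & ~u = max(0, 0.69 + 0.69 − 1) = max(0, 0.38) = 0.38
(~u & ~u) & v = max(0, 0.38 + 0.51 − 1) = max(0, -0.11) = 0.00
v (+) u = min(1, 0.51 + 0.31) = min(1, 0.82) = 0.82
((~u & ~u) & v) (+) (v (+) u) = min(1, 0.00 + 0.82) = min(1, 0.82) = 0.82
~(((~u & ~u) & v) (+) (v (+) u)) = 1 − 0.82 = 0.18
~~(((~u & ~u) & v) (+) (v (+) u)) = 1 − 0.18 = 0.82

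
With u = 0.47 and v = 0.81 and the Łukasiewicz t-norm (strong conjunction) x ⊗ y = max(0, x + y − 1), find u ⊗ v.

u ⊗ v = max(0, 0.47 + 0.81 − 1) = max(0, 0.28) = 0.28
For comparison, the Gödel (minimum) t-norm min(x, y) would give 0.47.

0.28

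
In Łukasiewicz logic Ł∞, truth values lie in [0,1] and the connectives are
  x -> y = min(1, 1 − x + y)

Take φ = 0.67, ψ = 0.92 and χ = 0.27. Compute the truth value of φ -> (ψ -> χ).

0.68

ψ -> χ = min(1, 1 − 0.92 + 0.27) = min(1, 0.35) = 0.35
φ -> (ψ -> χ) = min(1, 1 − 0.67 + 0.35) = min(1, 0.68) = 0.68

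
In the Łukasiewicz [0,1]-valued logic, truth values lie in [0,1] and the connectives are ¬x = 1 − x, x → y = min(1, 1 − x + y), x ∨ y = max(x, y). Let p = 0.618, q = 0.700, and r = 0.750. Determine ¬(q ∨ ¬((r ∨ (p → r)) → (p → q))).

0.300

p → r = min(1, 1 − 0.618 + 0.750) = min(1, 1.132) = 1.000
r ∨ (p → r) = max(0.750, 1.000) = 1.000
p → q = min(1, 1 − 0.618 + 0.700) = min(1, 1.082) = 1.000
(r ∨ (p → r)) → (p → q) = min(1, 1 − 1.000 + 1.000) = min(1, 1.000) = 1.000
¬((r ∨ (p → r)) → (p → q)) = 1 − 1.000 = 0.000
q ∨ ¬((r ∨ (p → r)) → (p → q)) = max(0.700, 0.000) = 0.700
¬(q ∨ ¬((r ∨ (p → r)) → (p → q))) = 1 − 0.700 = 0.300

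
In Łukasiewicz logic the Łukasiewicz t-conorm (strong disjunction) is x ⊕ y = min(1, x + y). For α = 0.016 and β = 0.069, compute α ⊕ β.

α ⊕ β = min(1, 0.016 + 0.069) = min(1, 0.085) = 0.085
For comparison, the Gödel t-conorm max(x, y) would give 0.069.

0.085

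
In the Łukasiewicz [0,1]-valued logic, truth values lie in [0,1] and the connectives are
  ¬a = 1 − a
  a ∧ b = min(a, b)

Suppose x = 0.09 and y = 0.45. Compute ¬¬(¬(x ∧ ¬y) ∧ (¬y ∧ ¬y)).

0.55

¬y = 1 − 0.45 = 0.55
x ∧ ¬y = min(0.09, 0.55) = 0.09
¬(x ∧ ¬y) = 1 − 0.09 = 0.91
¬y ∧ ¬y = min(0.55, 0.55) = 0.55
¬(x ∧ ¬y) ∧ (¬y ∧ ¬y) = min(0.91, 0.55) = 0.55
¬(¬(x ∧ ¬y) ∧ (¬y ∧ ¬y)) = 1 − 0.55 = 0.45
¬¬(¬(x ∧ ¬y) ∧ (¬y ∧ ¬y)) = 1 − 0.45 = 0.55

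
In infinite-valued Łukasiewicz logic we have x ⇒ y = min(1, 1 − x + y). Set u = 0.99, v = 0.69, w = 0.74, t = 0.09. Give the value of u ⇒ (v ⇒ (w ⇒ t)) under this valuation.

0.67

w ⇒ t = min(1, 1 − 0.74 + 0.09) = min(1, 0.35) = 0.35
v ⇒ (w ⇒ t) = min(1, 1 − 0.69 + 0.35) = min(1, 0.66) = 0.66
u ⇒ (v ⇒ (w ⇒ t)) = min(1, 1 − 0.99 + 0.66) = min(1, 0.67) = 0.67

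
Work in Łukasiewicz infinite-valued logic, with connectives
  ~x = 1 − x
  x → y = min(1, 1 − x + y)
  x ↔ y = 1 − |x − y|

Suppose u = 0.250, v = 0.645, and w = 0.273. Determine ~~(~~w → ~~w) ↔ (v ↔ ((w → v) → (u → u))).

0.645

~w = 1 − 0.273 = 0.727
~~w = 1 − 0.727 = 0.273
~~w → ~~w = min(1, 1 − 0.273 + 0.273) = min(1, 1.000) = 1.000
~(~~w → ~~w) = 1 − 1.000 = 0.000
~~(~~w → ~~w) = 1 − 0.000 = 1.000
w → v = min(1, 1 − 0.273 + 0.645) = min(1, 1.372) = 1.000
u → u = min(1, 1 − 0.250 + 0.250) = min(1, 1.000) = 1.000
(w → v) → (u → u) = min(1, 1 − 1.000 + 1.000) = min(1, 1.000) = 1.000
v ↔ ((w → v) → (u → u)) = 1 − |0.645 − 1.000| = 1 − 0.355 = 0.645
~~(~~w → ~~w) ↔ (v ↔ ((w → v) → (u → u))) = 1 − |1.000 − 0.645| = 1 − 0.355 = 0.645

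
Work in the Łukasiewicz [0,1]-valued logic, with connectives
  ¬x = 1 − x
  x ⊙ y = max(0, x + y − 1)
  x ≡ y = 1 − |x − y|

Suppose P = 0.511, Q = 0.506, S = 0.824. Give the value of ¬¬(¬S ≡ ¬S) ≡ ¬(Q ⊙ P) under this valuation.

0.983

¬S = 1 − 0.824 = 0.176
¬S ≡ ¬S = 1 − |0.176 − 0.176| = 1 − 0.000 = 1.000
¬(¬S ≡ ¬S) = 1 − 1.000 = 0.000
¬¬(¬S ≡ ¬S) = 1 − 0.000 = 1.000
Q ⊙ P = max(0, 0.506 + 0.511 − 1) = max(0, 0.017) = 0.017
¬(Q ⊙ P) = 1 − 0.017 = 0.983
¬¬(¬S ≡ ¬S) ≡ ¬(Q ⊙ P) = 1 − |1.000 − 0.983| = 1 − 0.017 = 0.983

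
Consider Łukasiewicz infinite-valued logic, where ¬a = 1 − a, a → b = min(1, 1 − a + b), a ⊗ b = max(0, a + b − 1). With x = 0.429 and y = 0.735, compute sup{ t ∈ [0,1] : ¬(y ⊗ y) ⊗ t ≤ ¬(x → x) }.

0.470

y ⊗ y = max(0, 0.735 + 0.735 − 1) = max(0, 0.470) = 0.470
¬(y ⊗ y) = 1 − 0.470 = 0.530
So the left factor is ¬(y ⊗ y) = 0.530.
x → x = min(1, 1 − 0.429 + 0.429) = min(1, 1.000) = 1.000
¬(x → x) = 1 − 1.000 = 0.000
So the right-hand bound is ¬(x → x) = 0.000.
The residuum of the Łukasiewicz t-norm gives the supremum: min(1, 1 − 0.530 + 0.000).
1 − 0.530 + 0.000 = 0.470, so t = min(1, 0.470) = 0.470.
Check: 0.530 ⊗ 0.470 = max(0, 0.000) = 0.000 ≤ 0.000.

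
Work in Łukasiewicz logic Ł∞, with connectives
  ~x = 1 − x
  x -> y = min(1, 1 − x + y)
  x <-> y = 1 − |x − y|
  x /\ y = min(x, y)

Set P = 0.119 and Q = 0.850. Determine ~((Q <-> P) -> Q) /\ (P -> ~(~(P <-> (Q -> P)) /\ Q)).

0.000

Q <-> P = 1 − |0.850 − 0.119| = 1 − 0.731 = 0.269
(Q <-> P) -> Q = min(1, 1 − 0.269 + 0.850) = min(1, 1.581) = 1.000
~((Q <-> P) -> Q) = 1 − 1.000 = 0.000
Q -> P = min(1, 1 − 0.850 + 0.119) = min(1, 0.269) = 0.269
P <-> (Q -> P) = 1 − |0.119 − 0.269| = 1 − 0.150 = 0.850
~(P <-> (Q -> P)) = 1 − 0.850 = 0.150
~(P <-> (Q -> P)) /\ Q = min(0.150, 0.850) = 0.150
~(~(P <-> (Q -> P)) /\ Q) = 1 − 0.150 = 0.850
P -> ~(~(P <-> (Q -> P)) /\ Q) = min(1, 1 − 0.119 + 0.850) = min(1, 1.731) = 1.000
~((Q <-> P) -> Q) /\ (P -> ~(~(P <-> (Q -> P)) /\ Q)) = min(0.000, 1.000) = 0.000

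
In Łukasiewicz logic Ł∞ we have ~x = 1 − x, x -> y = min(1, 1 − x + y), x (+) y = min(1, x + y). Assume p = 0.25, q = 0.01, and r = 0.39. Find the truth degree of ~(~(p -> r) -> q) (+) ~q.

0.99

p -> r = min(1, 1 − 0.25 + 0.39) = min(1, 1.14) = 1.00
~(p -> r) = 1 − 1.00 = 0.00
~(p -> r) -> q = min(1, 1 − 0.00 + 0.01) = min(1, 1.01) = 1.00
~(~(p -> r) -> q) = 1 − 1.00 = 0.00
~q = 1 − 0.01 = 0.99
~(~(p -> r) -> q) (+) ~q = min(1, 0.00 + 0.99) = min(1, 0.99) = 0.99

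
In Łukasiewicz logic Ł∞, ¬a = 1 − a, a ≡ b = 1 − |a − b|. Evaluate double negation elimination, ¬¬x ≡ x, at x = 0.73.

¬x = 1 − 0.73 = 0.27
¬¬x = 1 − 0.27 = 0.73
¬¬x ≡ x = 1 − |0.73 − 0.73| = 1 − 0.00 = 1.00
(As expected: always 1 in Ł∞ since negation is involutive.)

1.00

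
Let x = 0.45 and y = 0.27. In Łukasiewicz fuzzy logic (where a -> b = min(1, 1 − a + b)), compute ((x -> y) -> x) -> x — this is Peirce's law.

0.82

x -> y = min(1, 1 − 0.45 + 0.27) = min(1, 0.82) = 0.82
(x -> y) -> x = min(1, 1 − 0.82 + 0.45) = min(1, 0.63) = 0.63
((x -> y) -> x) -> x = min(1, 1 − 0.63 + 0.45) = min(1, 0.82) = 0.82
(The value 0.82 < 1 shows this instance is not satisfied; not a Ł∞-tautology in general.)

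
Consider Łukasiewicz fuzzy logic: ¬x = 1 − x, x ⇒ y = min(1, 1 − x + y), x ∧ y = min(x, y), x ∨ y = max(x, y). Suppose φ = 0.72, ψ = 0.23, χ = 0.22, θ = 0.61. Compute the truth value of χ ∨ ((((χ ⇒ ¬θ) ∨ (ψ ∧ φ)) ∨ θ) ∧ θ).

¬θ = 1 − 0.61 = 0.39
χ ⇒ ¬θ = min(1, 1 − 0.22 + 0.39) = min(1, 1.17) = 1.00
ψ ∧ φ = min(0.23, 0.72) = 0.23
(χ ⇒ ¬θ) ∨ (ψ ∧ φ) = max(1.00, 0.23) = 1.00
((χ ⇒ ¬θ) ∨ (ψ ∧ φ)) ∨ θ = max(1.00, 0.61) = 1.00
(((χ ⇒ ¬θ) ∨ (ψ ∧ φ)) ∨ θ) ∧ θ = min(1.00, 0.61) = 0.61
χ ∨ ((((χ ⇒ ¬θ) ∨ (ψ ∧ φ)) ∨ θ) ∧ θ) = max(0.22, 0.61) = 0.61

0.61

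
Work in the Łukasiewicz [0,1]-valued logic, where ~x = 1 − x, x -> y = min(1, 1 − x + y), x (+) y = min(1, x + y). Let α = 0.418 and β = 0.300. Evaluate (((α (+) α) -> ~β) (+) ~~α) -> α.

0.418

α (+) α = min(1, 0.418 + 0.418) = min(1, 0.836) = 0.836
~β = 1 − 0.300 = 0.700
(α (+) α) -> ~β = min(1, 1 − 0.836 + 0.700) = min(1, 0.864) = 0.864
~α = 1 − 0.418 = 0.582
~~α = 1 − 0.582 = 0.418
((α (+) α) -> ~β) (+) ~~α = min(1, 0.864 + 0.418) = min(1, 1.282) = 1.000
(((α (+) α) -> ~β) (+) ~~α) -> α = min(1, 1 − 1.000 + 0.418) = min(1, 0.418) = 0.418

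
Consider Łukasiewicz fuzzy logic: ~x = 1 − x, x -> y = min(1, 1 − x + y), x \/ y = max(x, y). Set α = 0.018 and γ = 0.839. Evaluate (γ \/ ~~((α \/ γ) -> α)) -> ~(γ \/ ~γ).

α \/ γ = max(0.018, 0.839) = 0.839
(α \/ γ) -> α = min(1, 1 − 0.839 + 0.018) = min(1, 0.179) = 0.179
~((α \/ γ) -> α) = 1 − 0.179 = 0.821
~~((α \/ γ) -> α) = 1 − 0.821 = 0.179
γ \/ ~~((α \/ γ) -> α) = max(0.839, 0.179) = 0.839
~γ = 1 − 0.839 = 0.161
γ \/ ~γ = max(0.839, 0.161) = 0.839
~(γ \/ ~γ) = 1 − 0.839 = 0.161
(γ \/ ~~((α \/ γ) -> α)) -> ~(γ \/ ~γ) = min(1, 1 − 0.839 + 0.161) = min(1, 0.322) = 0.322

0.322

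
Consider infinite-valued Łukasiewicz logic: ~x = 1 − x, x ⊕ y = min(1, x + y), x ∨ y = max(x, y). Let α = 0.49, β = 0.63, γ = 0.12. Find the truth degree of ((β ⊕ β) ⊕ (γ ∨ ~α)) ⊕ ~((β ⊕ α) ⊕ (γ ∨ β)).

1.00

β ⊕ β = min(1, 0.63 + 0.63) = min(1, 1.26) = 1.00
~α = 1 − 0.49 = 0.51
γ ∨ ~α = max(0.12, 0.51) = 0.51
(β ⊕ β) ⊕ (γ ∨ ~α) = min(1, 1.00 + 0.51) = min(1, 1.51) = 1.00
β ⊕ α = min(1, 0.63 + 0.49) = min(1, 1.12) = 1.00
γ ∨ β = max(0.12, 0.63) = 0.63
(β ⊕ α) ⊕ (γ ∨ β) = min(1, 1.00 + 0.63) = min(1, 1.63) = 1.00
~((β ⊕ α) ⊕ (γ ∨ β)) = 1 − 1.00 = 0.00
((β ⊕ β) ⊕ (γ ∨ ~α)) ⊕ ~((β ⊕ α) ⊕ (γ ∨ β)) = min(1, 1.00 + 0.00) = min(1, 1.00) = 1.00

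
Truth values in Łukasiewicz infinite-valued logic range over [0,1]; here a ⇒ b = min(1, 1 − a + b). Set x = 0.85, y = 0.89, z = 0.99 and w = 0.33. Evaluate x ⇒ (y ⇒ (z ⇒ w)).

z ⇒ w = min(1, 1 − 0.99 + 0.33) = min(1, 0.34) = 0.34
y ⇒ (z ⇒ w) = min(1, 1 − 0.89 + 0.34) = min(1, 0.45) = 0.45
x ⇒ (y ⇒ (z ⇒ w)) = min(1, 1 − 0.85 + 0.45) = min(1, 0.60) = 0.60

0.60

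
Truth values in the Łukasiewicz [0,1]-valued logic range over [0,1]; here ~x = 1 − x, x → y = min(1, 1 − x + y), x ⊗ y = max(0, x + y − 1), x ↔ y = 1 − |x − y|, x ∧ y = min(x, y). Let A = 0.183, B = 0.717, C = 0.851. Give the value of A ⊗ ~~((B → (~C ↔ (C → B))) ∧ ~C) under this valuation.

0.000

~C = 1 − 0.851 = 0.149
C → B = min(1, 1 − 0.851 + 0.717) = min(1, 0.866) = 0.866
~C ↔ (C → B) = 1 − |0.149 − 0.866| = 1 − 0.717 = 0.283
B → (~C ↔ (C → B)) = min(1, 1 − 0.717 + 0.283) = min(1, 0.566) = 0.566
(B → (~C ↔ (C → B))) ∧ ~C = min(0.566, 0.149) = 0.149
~((B → (~C ↔ (C → B))) ∧ ~C) = 1 − 0.149 = 0.851
~~((B → (~C ↔ (C → B))) ∧ ~C) = 1 − 0.851 = 0.149
A ⊗ ~~((B → (~C ↔ (C → B))) ∧ ~C) = max(0, 0.183 + 0.149 − 1) = max(0, -0.668) = 0.000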